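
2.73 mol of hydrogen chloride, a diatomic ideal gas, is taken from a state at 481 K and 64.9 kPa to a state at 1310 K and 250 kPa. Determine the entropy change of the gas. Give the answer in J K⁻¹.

ΔS = nC_p ln(T₂/T₁) − nR ln(P₂/P₁), with C_p = 7R/2 = 29.1 J mol⁻¹ K⁻¹ for a diatomic ideal gas.
ΔS = 2.73 × [29.1 × ln(1310/481) − 8.314 × ln(250/64.9)] = 49 J/K.

ΔS = 49 J/K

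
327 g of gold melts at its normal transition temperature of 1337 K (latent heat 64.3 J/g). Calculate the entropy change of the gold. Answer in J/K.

ΔS = 15.7 J/K

Heat absorbed by the substance: Q = mL = 327 × 64.3 = 21026.1 J.
At constant T, ΔS = Q_rev/T = 21026.1 / 1337 = 15.7 J/K.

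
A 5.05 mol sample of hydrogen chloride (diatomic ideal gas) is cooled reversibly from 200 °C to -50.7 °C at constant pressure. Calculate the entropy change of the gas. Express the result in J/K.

ΔS = -111 J/K

In kelvin: T₁ = 473.15 K, T₂ = 222.45 K. At constant pressure, ΔS = nC_p ln(T₂/T₁) with C_p = 7R/2 = 29.1 J mol⁻¹ K⁻¹.
ΔS = 5.05 × 29.1 × ln(222.45/473.15) = -111 J/K.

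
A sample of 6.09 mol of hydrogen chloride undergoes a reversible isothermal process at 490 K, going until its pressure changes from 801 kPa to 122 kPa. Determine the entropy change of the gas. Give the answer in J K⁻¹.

ΔS_gas = 95.3 J/K

For an isothermal ideal gas ΔS_gas = nR ln(P₁/P₂) = 6.09 × 8.314 × ln(801/122) = 95.3 J/K.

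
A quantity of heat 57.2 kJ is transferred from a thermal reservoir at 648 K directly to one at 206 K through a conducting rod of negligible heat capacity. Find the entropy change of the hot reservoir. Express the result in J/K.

The hot reservoir loses heat Q, so ΔS_hot = −Q/T_H = −57200/648 = -88.3 J/K.

ΔS_hot = -88.3 J/K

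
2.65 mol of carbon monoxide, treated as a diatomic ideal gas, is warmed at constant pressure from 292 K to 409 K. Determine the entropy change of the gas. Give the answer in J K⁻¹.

At constant pressure, ΔS = nC_p ln(T₂/T₁) with C_p = 7R/2 = 29.1 J mol⁻¹ K⁻¹.
ΔS = 2.65 × 29.1 × ln(409/292) = 26 J/K.

ΔS = 26 J/K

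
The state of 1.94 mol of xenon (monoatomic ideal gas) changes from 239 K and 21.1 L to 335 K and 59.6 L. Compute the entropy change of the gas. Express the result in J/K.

ΔS = 24.9 J/K

Entropy is a state function: ΔS = nC_V ln(T₂/T₁) + nR ln(V₂/V₁), with C_V = 3R/2 = 12.47 J mol⁻¹ K⁻¹ for a monoatomic ideal gas.
ΔS = 1.94 × [12.47 × ln(335/239) + 8.314 × ln(59.6/21.1)] = 24.9 J/K.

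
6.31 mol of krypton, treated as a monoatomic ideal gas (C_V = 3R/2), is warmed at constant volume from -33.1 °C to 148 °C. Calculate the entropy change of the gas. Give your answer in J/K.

ΔS = 44.2 J/K

In kelvin: T₁ = 240.05 K, T₂ = 421.15 K. At constant volume, ΔS = nC_V ln(T₂/T₁) with C_V = 3R/2 = 12.47 J mol⁻¹ K⁻¹.
ΔS = 6.31 × 12.47 × ln(421.15/240.05) = 44.2 J/K.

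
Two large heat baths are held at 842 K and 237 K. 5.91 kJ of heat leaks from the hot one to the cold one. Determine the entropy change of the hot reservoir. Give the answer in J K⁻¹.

The hot reservoir loses heat Q, so ΔS_hot = −Q/T_H = −5910/842 = -7.02 J/K.

ΔS_hot = -7.02 J/K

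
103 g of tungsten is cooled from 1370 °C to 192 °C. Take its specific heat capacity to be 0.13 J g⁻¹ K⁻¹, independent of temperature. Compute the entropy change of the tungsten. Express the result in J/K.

In kelvin: T₁ = 1643.15 K, T₂ = 465.15 K. ΔS = ∫dQ_rev/T = m c ln(T₂/T₁) = 103 × 0.13 × ln(465.15/1643.15) = -16.9 J/K.

ΔS = -16.9 J/K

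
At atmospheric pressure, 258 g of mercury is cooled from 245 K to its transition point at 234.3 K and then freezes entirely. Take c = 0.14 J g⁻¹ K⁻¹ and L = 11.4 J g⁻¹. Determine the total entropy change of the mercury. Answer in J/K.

Cooling step: ΔS₁ = m c ln(T_tr/T_i) = 258 × 0.14 × ln(234.3/245) = -1.613 J/K.
Phase change: ΔS₂ = −mL/T_tr = −258 × 11.4 / 234.3 = -12.55 J/K.
ΔS_total = (-1.613) + (-12.55) = -14.2 J/K.

ΔS = -14.2 J/K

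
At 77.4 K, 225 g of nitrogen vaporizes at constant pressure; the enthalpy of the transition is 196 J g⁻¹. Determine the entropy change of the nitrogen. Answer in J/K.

Heat absorbed by the substance: Q = mL = 225 × 196 = 44100 J.
At constant T, ΔS = Q_rev/T = 44100 / 77.4 = 570 J/K.

ΔS = 570 J/K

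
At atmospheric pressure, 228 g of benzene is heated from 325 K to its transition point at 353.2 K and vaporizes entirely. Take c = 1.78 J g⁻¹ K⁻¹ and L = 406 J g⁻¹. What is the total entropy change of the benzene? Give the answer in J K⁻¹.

Warming step: ΔS₁ = m c ln(T_tr/T_i) = 228 × 1.78 × ln(353.2/325) = 33.77 J/K.
Phase change: ΔS₂ = +mL/T_tr = 228 × 406 / 353.2 = 262.1 J/K.
ΔS_total = (33.77) + (262.1) = 296 J/K.

ΔS = 296 J/K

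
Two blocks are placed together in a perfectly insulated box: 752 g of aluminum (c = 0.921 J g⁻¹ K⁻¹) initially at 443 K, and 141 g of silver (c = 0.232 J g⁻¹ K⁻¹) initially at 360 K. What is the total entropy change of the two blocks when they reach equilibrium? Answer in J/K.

Energy balance: T_f = (m₁c₁T₁ + m₂c₂T₂)/(m₁c₁ + m₂c₂) = 439.26 K.
ΔS₁ = m₁c₁ ln(T_f/T₁) = 692.592 × ln(439.26/443) = -5.877 J/K.
ΔS₂ = m₂c₂ ln(T_f/T₂) = 32.712 × ln(439.26/360) = 6.509 J/K.
ΔS_total = -5.877 + 6.509 = 0.632 J/K.

ΔS_total = 0.632 J/K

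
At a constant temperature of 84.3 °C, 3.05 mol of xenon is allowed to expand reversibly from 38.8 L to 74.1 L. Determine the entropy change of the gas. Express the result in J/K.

For an isothermal ideal gas ΔS_gas = nR ln(V₂/V₁) = 3.05 × 8.314 × ln(74.1/38.8) = 16.4 J/K.

ΔS_gas = 16.4 J/K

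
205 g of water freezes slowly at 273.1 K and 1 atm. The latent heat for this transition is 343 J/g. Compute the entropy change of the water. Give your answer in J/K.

Heat released by the substance: Q = −mL = −205 × 343 = −70315 J.
At constant T, ΔS = Q_rev/T = −70315 / 273.1 = -257 J/K.

ΔS = -257 J/K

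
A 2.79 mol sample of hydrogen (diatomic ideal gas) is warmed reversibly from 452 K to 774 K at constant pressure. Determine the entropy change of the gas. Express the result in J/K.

ΔS = 43.7 J/K

At constant pressure, ΔS = nC_p ln(T₂/T₁) with C_p = 7R/2 = 29.1 J mol⁻¹ K⁻¹.
ΔS = 2.79 × 29.1 × ln(774/452) = 43.7 J/K.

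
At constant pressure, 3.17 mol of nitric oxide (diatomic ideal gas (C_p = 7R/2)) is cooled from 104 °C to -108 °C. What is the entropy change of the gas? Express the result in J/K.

In kelvin: T₁ = 377.15 K, T₂ = 165.15 K. At constant pressure, ΔS = nC_p ln(T₂/T₁) with C_p = 7R/2 = 29.1 J mol⁻¹ K⁻¹.
ΔS = 3.17 × 29.1 × ln(165.15/377.15) = -76.2 J/K.

ΔS = -76.2 J/K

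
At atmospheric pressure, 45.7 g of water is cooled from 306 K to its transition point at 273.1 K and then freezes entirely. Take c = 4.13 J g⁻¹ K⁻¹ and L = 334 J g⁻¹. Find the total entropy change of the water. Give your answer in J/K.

ΔS = -77.4 J/K

Cooling step: ΔS₁ = m c ln(T_tr/T_i) = 45.7 × 4.13 × ln(273.1/306) = -21.47 J/K.
Phase change: ΔS₂ = −mL/T_tr = −45.7 × 334 / 273.1 = -55.89 J/K.
ΔS_total = (-21.47) + (-55.89) = -77.4 J/K.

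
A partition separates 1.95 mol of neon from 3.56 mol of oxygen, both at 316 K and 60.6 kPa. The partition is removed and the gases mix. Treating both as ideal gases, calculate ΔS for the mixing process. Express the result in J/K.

Mole fractions: x_A = 1.95/5.51 = 0.354, x_B = 0.646.
ΔS_mix = −R(n_A ln x_A + n_B ln x_B) = −8.314 × (1.95 ln 0.354 + 3.56 ln 0.646) = 29.8 J/K.

ΔS_mix = 29.8 J/K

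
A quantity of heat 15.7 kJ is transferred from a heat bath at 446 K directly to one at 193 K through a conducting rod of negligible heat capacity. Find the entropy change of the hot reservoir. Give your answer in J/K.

ΔS_hot = -35.2 J/K

The hot reservoir loses heat Q, so ΔS_hot = −Q/T_H = −15700/446 = -35.2 J/K.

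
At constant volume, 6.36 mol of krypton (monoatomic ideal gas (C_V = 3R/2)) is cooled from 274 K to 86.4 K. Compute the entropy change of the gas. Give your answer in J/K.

ΔS = -91.5 J/K

At constant volume, ΔS = nC_V ln(T₂/T₁) with C_V = 3R/2 = 12.47 J mol⁻¹ K⁻¹.
ΔS = 6.36 × 12.47 × ln(86.4/274) = -91.5 J/K.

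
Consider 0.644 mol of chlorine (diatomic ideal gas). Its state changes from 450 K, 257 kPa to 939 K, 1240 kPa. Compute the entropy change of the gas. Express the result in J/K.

ΔS = nC_p ln(T₂/T₁) − nR ln(P₂/P₁), with C_p = 7R/2 = 29.1 J mol⁻¹ K⁻¹ for a diatomic ideal gas.
ΔS = 0.644 × [29.1 × ln(939/450) − 8.314 × ln(1240/257)] = 5.36 J/K.

ΔS = 5.36 J/K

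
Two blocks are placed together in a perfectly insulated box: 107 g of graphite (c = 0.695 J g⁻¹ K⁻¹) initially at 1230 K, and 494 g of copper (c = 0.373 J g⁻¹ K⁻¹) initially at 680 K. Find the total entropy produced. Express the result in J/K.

Energy balance: T_f = (m₁c₁T₁ + m₂c₂T₂)/(m₁c₁ + m₂c₂) = 838.15 K.
ΔS₁ = m₁c₁ ln(T_f/T₁) = 74.365 × ln(838.15/1230) = -28.52 J/K.
ΔS₂ = m₂c₂ ln(T_f/T₂) = 184.262 × ln(838.15/680) = 38.53 J/K.
ΔS_total = -28.52 + 38.53 = 10 J/K.

ΔS_total = 10 J/K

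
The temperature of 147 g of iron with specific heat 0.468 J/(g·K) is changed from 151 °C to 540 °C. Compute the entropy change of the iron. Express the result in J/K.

In kelvin: T₁ = 424.15 K, T₂ = 813.15 K. ΔS = ∫dQ_rev/T = m c ln(T₂/T₁) = 147 × 0.468 × ln(813.15/424.15) = 44.8 J/K.

ΔS = 44.8 J/K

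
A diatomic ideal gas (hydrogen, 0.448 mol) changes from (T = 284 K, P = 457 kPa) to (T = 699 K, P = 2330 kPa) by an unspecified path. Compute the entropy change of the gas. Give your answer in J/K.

ΔS = nC_p ln(T₂/T₁) − nR ln(P₂/P₁), with C_p = 7R/2 = 29.1 J mol⁻¹ K⁻¹ for a diatomic ideal gas.
ΔS = 0.448 × [29.1 × ln(699/284) − 8.314 × ln(2330/457)] = 5.67 J/K.

ΔS = 5.67 J/K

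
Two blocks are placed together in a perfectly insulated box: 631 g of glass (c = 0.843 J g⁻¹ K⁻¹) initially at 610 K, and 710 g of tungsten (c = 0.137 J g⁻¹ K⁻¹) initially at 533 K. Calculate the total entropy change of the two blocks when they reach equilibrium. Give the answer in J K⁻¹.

ΔS_total = 0.726 J/K

Energy balance: T_f = (m₁c₁T₁ + m₂c₂T₂)/(m₁c₁ + m₂c₂) = 598.1 K.
ΔS₁ = m₁c₁ ln(T_f/T₁) = 531.933 × ln(598.1/610) = -10.4828 J/K.
ΔS₂ = m₂c₂ ln(T_f/T₂) = 97.27 × ln(598.1/533) = 11.2085 J/K.
ΔS_total = -10.4828 + 11.2085 = 0.726 J/K.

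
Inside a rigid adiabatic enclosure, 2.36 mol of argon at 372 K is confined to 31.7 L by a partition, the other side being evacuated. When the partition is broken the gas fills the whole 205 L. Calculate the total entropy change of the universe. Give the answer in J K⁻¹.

ΔS_universe = 36.6 J/K

No heat is exchanged and no work is done, so the ideal-gas temperature stays constant.
Entropy is a state function; using a reversible isothermal path, ΔS_gas = nR ln(V₂/V₁) = 2.36 × 8.314 × ln(205/31.7) = 36.6 J/K.
The insulated surroundings exchange no heat, so ΔS_surr = 0 and ΔS_universe = ΔS_gas.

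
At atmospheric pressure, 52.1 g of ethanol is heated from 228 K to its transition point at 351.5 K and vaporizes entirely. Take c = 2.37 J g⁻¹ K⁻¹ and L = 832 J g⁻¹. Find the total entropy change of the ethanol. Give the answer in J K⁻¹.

ΔS = 177 J/K

Warming step: ΔS₁ = m c ln(T_tr/T_i) = 52.1 × 2.37 × ln(351.5/228) = 53.45 J/K.
Phase change: ΔS₂ = +mL/T_tr = 52.1 × 832 / 351.5 = 123.3 J/K.
ΔS_total = (53.45) + (123.3) = 177 J/K.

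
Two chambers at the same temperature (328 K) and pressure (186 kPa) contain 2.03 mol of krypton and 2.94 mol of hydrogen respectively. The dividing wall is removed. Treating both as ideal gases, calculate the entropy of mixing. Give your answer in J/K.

Mole fractions: x_A = 2.03/4.97 = 0.408, x_B = 0.592.
ΔS_mix = −R(n_A ln x_A + n_B ln x_B) = −8.314 × (2.03 ln 0.408 + 2.94 ln 0.592) = 27.9 J/K.

ΔS_mix = 27.9 J/K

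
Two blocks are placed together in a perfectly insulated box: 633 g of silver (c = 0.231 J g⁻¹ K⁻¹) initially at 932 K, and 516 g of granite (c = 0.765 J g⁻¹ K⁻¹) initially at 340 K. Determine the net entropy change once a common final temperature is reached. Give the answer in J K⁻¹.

Energy balance: T_f = (m₁c₁T₁ + m₂c₂T₂)/(m₁c₁ + m₂c₂) = 500.02 K.
ΔS₁ = m₁c₁ ln(T_f/T₁) = 146.223 × ln(500.02/932) = -91.051 J/K.
ΔS₂ = m₂c₂ ln(T_f/T₂) = 394.74 × ln(500.02/340) = 152.25 J/K.
ΔS_total = -91.051 + 152.25 = 61.2 J/K.

ΔS_total = 61.2 J/K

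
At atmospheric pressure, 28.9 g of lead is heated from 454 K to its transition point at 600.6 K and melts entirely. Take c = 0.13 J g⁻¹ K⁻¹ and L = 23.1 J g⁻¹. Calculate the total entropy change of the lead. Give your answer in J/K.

ΔS = 2.16 J/K

Warming step: ΔS₁ = m c ln(T_tr/T_i) = 28.9 × 0.13 × ln(600.6/454) = 1.051 J/K.
Phase change: ΔS₂ = +mL/T_tr = 28.9 × 23.1 / 600.6 = 1.112 J/K.
ΔS_total = (1.051) + (1.112) = 2.16 J/K.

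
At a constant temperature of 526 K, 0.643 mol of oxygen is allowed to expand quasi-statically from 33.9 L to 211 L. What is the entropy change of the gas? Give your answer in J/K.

ΔS_gas = 9.77 J/K

For an isothermal ideal gas ΔS_gas = nR ln(V₂/V₁) = 0.643 × 8.314 × ln(211/33.9) = 9.77 J/K.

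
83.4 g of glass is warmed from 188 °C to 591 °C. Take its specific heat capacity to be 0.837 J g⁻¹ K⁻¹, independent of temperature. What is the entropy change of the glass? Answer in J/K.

In kelvin: T₁ = 461.15 K, T₂ = 864.15 K. ΔS = ∫dQ_rev/T = m c ln(T₂/T₁) = 83.4 × 0.837 × ln(864.15/461.15) = 43.8 J/K.

ΔS = 43.8 J/K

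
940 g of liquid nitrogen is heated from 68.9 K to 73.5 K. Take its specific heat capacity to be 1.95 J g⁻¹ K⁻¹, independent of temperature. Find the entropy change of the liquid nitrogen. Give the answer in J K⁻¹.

ΔS = ∫dQ_rev/T = m c ln(T₂/T₁) = 940 × 1.95 × ln(73.5/68.9) = 118 J/K.

ΔS = 118 J/K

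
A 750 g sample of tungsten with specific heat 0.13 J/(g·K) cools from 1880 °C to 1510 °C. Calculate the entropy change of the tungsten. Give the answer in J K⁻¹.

ΔS = -18.4 J/K

In kelvin: T₁ = 2153.15 K, T₂ = 1783.15 K. ΔS = ∫dQ_rev/T = m c ln(T₂/T₁) = 750 × 0.13 × ln(1783.15/2153.15) = -18.4 J/K.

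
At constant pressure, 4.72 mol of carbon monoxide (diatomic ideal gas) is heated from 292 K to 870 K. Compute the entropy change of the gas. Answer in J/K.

At constant pressure, ΔS = nC_p ln(T₂/T₁) with C_p = 7R/2 = 29.1 J mol⁻¹ K⁻¹.
ΔS = 4.72 × 29.1 × ln(870/292) = 150 J/K.

ΔS = 150 J/K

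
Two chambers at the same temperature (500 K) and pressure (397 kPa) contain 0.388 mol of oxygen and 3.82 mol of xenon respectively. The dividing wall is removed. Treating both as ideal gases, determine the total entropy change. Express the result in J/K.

Mole fractions: x_A = 0.388/4.21 = 0.0922, x_B = 0.908.
ΔS_mix = −R(n_A ln x_A + n_B ln x_B) = −8.314 × (0.388 ln 0.0922 + 3.82 ln 0.908) = 10.8 J/K.

ΔS_mix = 10.8 J/K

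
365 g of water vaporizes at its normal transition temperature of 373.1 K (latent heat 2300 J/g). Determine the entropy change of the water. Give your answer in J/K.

Heat absorbed by the substance: Q = mL = 365 × 2300 = 839500 J.
At constant T, ΔS = Q_rev/T = 839500 / 373.1 = 2250 J/K.

ΔS = 2250 J/K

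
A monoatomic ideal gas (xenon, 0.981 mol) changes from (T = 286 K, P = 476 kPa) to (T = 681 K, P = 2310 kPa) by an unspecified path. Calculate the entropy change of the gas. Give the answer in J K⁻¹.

ΔS = nC_p ln(T₂/T₁) − nR ln(P₂/P₁), with C_p = 5R/2 = 20.79 J mol⁻¹ K⁻¹ for a monoatomic ideal gas.
ΔS = 0.981 × [20.79 × ln(681/286) − 8.314 × ln(2310/476)] = 4.81 J/K.

ΔS = 4.81 J/K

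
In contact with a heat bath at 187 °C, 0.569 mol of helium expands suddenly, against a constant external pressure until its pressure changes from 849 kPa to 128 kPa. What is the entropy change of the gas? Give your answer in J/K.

ΔS_gas = 8.95 J/K

Entropy is a state function, so ΔS_gas depends only on the end states.
For an isothermal ideal gas ΔS_gas = nR ln(P₁/P₂) = 0.569 × 8.314 × ln(849/128) = 8.95 J/K.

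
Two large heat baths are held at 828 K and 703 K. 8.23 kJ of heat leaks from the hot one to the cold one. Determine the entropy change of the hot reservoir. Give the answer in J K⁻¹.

ΔS_hot = -9.94 J/K

The hot reservoir loses heat Q, so ΔS_hot = −Q/T_H = −8230/828 = -9.94 J/K.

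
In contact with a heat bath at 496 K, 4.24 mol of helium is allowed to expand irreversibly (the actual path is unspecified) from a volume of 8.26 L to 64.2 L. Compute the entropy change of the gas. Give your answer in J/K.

ΔS_gas = 72.3 J/K

Entropy is a state function, so ΔS_gas depends only on the end states.
For an isothermal ideal gas ΔS_gas = nR ln(V₂/V₁) = 4.24 × 8.314 × ln(64.2/8.26) = 72.3 J/K.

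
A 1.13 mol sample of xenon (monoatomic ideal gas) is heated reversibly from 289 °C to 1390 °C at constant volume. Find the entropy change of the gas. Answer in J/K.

ΔS = 15.3 J/K

In kelvin: T₁ = 562.15 K, T₂ = 1663.15 K. At constant volume, ΔS = nC_V ln(T₂/T₁) with C_V = 3R/2 = 12.47 J mol⁻¹ K⁻¹.
ΔS = 1.13 × 12.47 × ln(1663.15/562.15) = 15.3 J/K.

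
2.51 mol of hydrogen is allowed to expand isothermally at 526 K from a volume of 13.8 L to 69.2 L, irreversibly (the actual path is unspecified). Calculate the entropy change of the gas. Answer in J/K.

Entropy is a state function, so ΔS_gas depends only on the end states.
For an isothermal ideal gas ΔS_gas = nR ln(V₂/V₁) = 2.51 × 8.314 × ln(69.2/13.8) = 33.6 J/K.

ΔS_gas = 33.6 J/K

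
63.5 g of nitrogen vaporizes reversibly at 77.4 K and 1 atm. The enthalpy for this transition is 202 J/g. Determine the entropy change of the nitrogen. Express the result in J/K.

ΔS = 166 J/K

Heat absorbed by the substance: Q = mL = 63.5 × 202 = 12827 J.
At constant T, ΔS = Q_rev/T = 12827 / 77.4 = 166 J/K.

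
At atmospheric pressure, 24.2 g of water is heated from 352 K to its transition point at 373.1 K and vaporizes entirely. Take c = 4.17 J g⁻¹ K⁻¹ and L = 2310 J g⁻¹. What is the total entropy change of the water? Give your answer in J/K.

ΔS = 156 J/K

Warming step: ΔS₁ = m c ln(T_tr/T_i) = 24.2 × 4.17 × ln(373.1/352) = 5.875 J/K.
Phase change: ΔS₂ = +mL/T_tr = 24.2 × 2310 / 373.1 = 149.8 J/K.
ΔS_total = (5.875) + (149.8) = 156 J/K.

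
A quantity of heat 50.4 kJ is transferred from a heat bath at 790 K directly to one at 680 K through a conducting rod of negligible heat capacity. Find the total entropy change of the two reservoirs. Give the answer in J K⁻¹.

ΔS_total = 10.3 J/K

ΔS_hot = −Q/T_H = −50400/790 = -63.8 J/K and ΔS_cold = +Q/T_C = 50400/680 = 74.12 J/K.
ΔS_total = -63.8 + 74.12 = 10.3 J/K, positive as the second law requires.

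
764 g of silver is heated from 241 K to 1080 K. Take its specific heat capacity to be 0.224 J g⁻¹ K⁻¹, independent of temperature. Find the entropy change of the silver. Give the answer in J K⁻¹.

ΔS = ∫dQ_rev/T = m c ln(T₂/T₁) = 764 × 0.224 × ln(1080/241) = 257 J/K.

ΔS = 257 J/K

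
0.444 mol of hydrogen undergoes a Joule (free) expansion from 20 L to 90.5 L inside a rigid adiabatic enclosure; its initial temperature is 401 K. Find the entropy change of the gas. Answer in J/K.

ΔS_gas = 5.57 J/K

For an ideal gas in free expansion Q = 0 and W = 0, so T is unchanged.
Entropy is a state function; using a reversible isothermal path, ΔS_gas = nR ln(V₂/V₁) = 0.444 × 8.314 × ln(90.5/20) = 5.57 J/K.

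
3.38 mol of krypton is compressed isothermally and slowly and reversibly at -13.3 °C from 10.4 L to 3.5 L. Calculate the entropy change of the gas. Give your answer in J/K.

ΔS_gas = -30.6 J/K

For an isothermal ideal gas ΔS_gas = nR ln(V₂/V₁) = 3.38 × 8.314 × ln(3.5/10.4) = -30.6 J/K.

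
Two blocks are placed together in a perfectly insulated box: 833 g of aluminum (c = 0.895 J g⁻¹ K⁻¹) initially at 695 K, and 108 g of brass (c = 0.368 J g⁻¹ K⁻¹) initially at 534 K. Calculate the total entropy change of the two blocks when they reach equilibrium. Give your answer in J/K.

ΔS_total = 1.21 J/K

Energy balance: T_f = (m₁c₁T₁ + m₂c₂T₂)/(m₁c₁ + m₂c₂) = 686.85 K.
ΔS₁ = m₁c₁ ln(T_f/T₁) = 745.535 × ln(686.85/695) = -8.793 J/K.
ΔS₂ = m₂c₂ ln(T_f/T₂) = 39.744 × ln(686.85/534) = 10 J/K.
ΔS_total = -8.793 + 10 = 1.21 J/K.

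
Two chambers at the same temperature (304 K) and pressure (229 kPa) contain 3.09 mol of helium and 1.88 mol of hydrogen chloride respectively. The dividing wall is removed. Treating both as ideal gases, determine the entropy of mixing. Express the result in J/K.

ΔS_mix = 27.4 J/K

Mole fractions: x_A = 3.09/4.97 = 0.622, x_B = 0.378.
ΔS_mix = −R(n_A ln x_A + n_B ln x_B) = −8.314 × (3.09 ln 0.622 + 1.88 ln 0.378) = 27.4 J/K.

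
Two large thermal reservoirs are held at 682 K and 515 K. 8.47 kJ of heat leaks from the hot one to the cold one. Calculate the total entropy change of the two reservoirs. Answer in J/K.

ΔS_total = 4.03 J/K

ΔS_hot = −Q/T_H = −8470/682 = -12.42 J/K and ΔS_cold = +Q/T_C = 8470/515 = 16.45 J/K.
ΔS_total = -12.42 + 16.45 = 4.03 J/K, positive as the second law requires.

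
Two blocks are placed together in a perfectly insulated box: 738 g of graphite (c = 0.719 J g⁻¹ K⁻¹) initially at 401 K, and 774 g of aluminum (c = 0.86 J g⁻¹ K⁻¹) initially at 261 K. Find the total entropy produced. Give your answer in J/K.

Energy balance: T_f = (m₁c₁T₁ + m₂c₂T₂)/(m₁c₁ + m₂c₂) = 323.1 K.
ΔS₁ = m₁c₁ ln(T_f/T₁) = 530.622 × ln(323.1/401) = -114.6 J/K.
ΔS₂ = m₂c₂ ln(T_f/T₂) = 665.64 × ln(323.1/261) = 142.1 J/K.
ΔS_total = -114.6 + 142.1 = 27.5 J/K.

ΔS_total = 27.5 J/K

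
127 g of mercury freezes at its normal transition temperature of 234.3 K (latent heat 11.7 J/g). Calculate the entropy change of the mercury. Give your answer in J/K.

Heat released by the substance: Q = −mL = −127 × 11.7 = −1485.9 J.
At constant T, ΔS = Q_rev/T = −1485.9 / 234.3 = -6.34 J/K.

ΔS = -6.34 J/K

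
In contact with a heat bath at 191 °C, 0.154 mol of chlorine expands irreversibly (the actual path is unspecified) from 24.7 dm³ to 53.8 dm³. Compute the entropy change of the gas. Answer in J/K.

Entropy is a state function, so ΔS_gas depends only on the end states.
For an isothermal ideal gas ΔS_gas = nR ln(V₂/V₁) = 0.154 × 8.314 × ln(53.8/24.7) = 0.997 J/K.

ΔS_gas = 0.997 J/K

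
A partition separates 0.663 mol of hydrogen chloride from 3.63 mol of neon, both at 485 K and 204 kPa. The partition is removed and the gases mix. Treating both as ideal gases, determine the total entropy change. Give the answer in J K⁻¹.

Mole fractions: x_A = 0.663/4.29 = 0.154, x_B = 0.846.
ΔS_mix = −R(n_A ln x_A + n_B ln x_B) = −8.314 × (0.663 ln 0.154 + 3.63 ln 0.846) = 15.4 J/K.

ΔS_mix = 15.4 J/K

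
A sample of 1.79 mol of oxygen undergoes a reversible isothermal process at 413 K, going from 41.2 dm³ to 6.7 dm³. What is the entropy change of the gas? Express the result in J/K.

ΔS_gas = -27 J/K

For an isothermal ideal gas ΔS_gas = nR ln(V₂/V₁) = 1.79 × 8.314 × ln(6.7/41.2) = -27 J/K.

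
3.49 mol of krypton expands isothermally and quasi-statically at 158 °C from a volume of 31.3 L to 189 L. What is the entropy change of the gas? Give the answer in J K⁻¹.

For an isothermal ideal gas ΔS_gas = nR ln(V₂/V₁) = 3.49 × 8.314 × ln(189/31.3) = 52.2 J/K.

ΔS_gas = 52.2 J/K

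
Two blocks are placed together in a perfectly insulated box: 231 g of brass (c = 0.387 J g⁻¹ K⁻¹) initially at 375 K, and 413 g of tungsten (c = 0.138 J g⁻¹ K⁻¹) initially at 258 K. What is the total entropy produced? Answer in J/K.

Energy balance: T_f = (m₁c₁T₁ + m₂c₂T₂)/(m₁c₁ + m₂c₂) = 329.45 K.
ΔS₁ = m₁c₁ ln(T_f/T₁) = 89.397 × ln(329.45/375) = -11.577 J/K.
ΔS₂ = m₂c₂ ln(T_f/T₂) = 56.994 × ln(329.45/258) = 13.933 J/K.
ΔS_total = -11.577 + 13.933 = 2.36 J/K.

ΔS_total = 2.36 J/K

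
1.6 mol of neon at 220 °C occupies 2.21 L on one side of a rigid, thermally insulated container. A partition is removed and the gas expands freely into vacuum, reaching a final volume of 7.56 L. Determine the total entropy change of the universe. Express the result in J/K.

No heat is exchanged and no work is done, so the ideal-gas temperature stays constant.
Entropy is a state function; using a reversible isothermal path, ΔS_gas = nR ln(V₂/V₁) = 1.6 × 8.314 × ln(7.56/2.21) = 16.4 J/K.
The insulated surroundings exchange no heat, so ΔS_surr = 0 and ΔS_universe = ΔS_gas.

ΔS_universe = 16.4 J/K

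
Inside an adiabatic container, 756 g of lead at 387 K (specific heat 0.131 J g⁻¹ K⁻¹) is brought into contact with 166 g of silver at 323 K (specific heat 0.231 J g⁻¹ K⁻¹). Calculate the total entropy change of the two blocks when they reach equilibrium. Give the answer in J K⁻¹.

Energy balance: T_f = (m₁c₁T₁ + m₂c₂T₂)/(m₁c₁ + m₂c₂) = 369.14 K.
ΔS₁ = m₁c₁ ln(T_f/T₁) = 99.036 × ln(369.14/387) = -4.6803 J/K.
ΔS₂ = m₂c₂ ln(T_f/T₂) = 38.346 × ln(369.14/323) = 5.1197 J/K.
ΔS_total = -4.6803 + 5.1197 = 0.439 J/K.

ΔS_total = 0.439 J/K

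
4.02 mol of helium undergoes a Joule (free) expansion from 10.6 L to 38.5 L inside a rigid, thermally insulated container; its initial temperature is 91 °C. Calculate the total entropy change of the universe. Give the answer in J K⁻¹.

ΔS_universe = 43.1 J/K

No heat is exchanged and no work is done, so the ideal-gas temperature stays constant.
Entropy is a state function; using a reversible isothermal path, ΔS_gas = nR ln(V₂/V₁) = 4.02 × 8.314 × ln(38.5/10.6) = 43.1 J/K.
The insulated surroundings exchange no heat, so ΔS_surr = 0 and ΔS_universe = ΔS_gas.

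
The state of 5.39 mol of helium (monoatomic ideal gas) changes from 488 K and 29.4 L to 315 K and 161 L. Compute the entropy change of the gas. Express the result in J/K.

ΔS = 46.8 J/K

Entropy is a state function: ΔS = nC_V ln(T₂/T₁) + nR ln(V₂/V₁), with C_V = 3R/2 = 12.47 J mol⁻¹ K⁻¹ for a monoatomic ideal gas.
ΔS = 5.39 × [12.47 × ln(315/488) + 8.314 × ln(161/29.4)] = 46.8 J/K.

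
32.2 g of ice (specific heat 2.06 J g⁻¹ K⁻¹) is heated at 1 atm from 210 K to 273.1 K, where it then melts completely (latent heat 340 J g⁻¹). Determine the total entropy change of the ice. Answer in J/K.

ΔS = 57.5 J/K

Warming step: ΔS₁ = m c ln(T_tr/T_i) = 32.2 × 2.06 × ln(273.1/210) = 17.43 J/K.
Phase change: ΔS₂ = +mL/T_tr = 32.2 × 340 / 273.1 = 40.09 J/K.
ΔS_total = (17.43) + (40.09) = 57.5 J/K.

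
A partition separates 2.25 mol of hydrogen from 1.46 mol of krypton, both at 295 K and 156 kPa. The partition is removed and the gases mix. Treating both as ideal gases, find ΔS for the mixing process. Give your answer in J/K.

ΔS_mix = 20.7 J/K

Mole fractions: x_A = 2.25/3.71 = 0.606, x_B = 0.394.
ΔS_mix = −R(n_A ln x_A + n_B ln x_B) = −8.314 × (2.25 ln 0.606 + 1.46 ln 0.394) = 20.7 J/K.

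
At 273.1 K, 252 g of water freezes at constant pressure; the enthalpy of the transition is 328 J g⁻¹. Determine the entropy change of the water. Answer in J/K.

Heat released by the substance: Q = −mL = −252 × 328 = −82656 J.
At constant T, ΔS = Q_rev/T = −82656 / 273.1 = -303 J/K.

ΔS = -303 J/K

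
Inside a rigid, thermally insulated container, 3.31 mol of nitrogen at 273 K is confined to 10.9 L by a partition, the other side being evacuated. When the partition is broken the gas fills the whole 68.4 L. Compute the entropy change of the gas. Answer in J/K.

ΔS_gas = 50.5 J/K

For an ideal gas in free expansion Q = 0 and W = 0, so T is unchanged.
Entropy is a state function; using a reversible isothermal path, ΔS_gas = nR ln(V₂/V₁) = 3.31 × 8.314 × ln(68.4/10.9) = 50.5 J/K.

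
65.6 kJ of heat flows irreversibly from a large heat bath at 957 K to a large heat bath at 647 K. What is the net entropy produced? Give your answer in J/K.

ΔS_hot = −Q/T_H = −65600/957 = -68.548 J/K and ΔS_cold = +Q/T_C = 65600/647 = 101.39 J/K.
ΔS_total = -68.548 + 101.39 = 32.8 J/K, positive as the second law requires.

ΔS_total = 32.8 J/K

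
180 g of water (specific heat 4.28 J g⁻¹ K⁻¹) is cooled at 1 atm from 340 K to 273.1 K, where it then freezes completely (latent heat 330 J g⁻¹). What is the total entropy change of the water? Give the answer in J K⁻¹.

ΔS = -386 J/K

Cooling step: ΔS₁ = m c ln(T_tr/T_i) = 180 × 4.28 × ln(273.1/340) = -168.8 J/K.
Phase change: ΔS₂ = −mL/T_tr = −180 × 330 / 273.1 = -217.5 J/K.
ΔS_total = (-168.8) + (-217.5) = -386 J/K.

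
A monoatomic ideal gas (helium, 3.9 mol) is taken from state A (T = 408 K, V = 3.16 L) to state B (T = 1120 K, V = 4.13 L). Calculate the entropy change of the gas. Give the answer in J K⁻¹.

Entropy is a state function: ΔS = nC_V ln(T₂/T₁) + nR ln(V₂/V₁), with C_V = 3R/2 = 12.47 J mol⁻¹ K⁻¹ for a monoatomic ideal gas.
ΔS = 3.9 × [12.47 × ln(1120/408) + 8.314 × ln(4.13/3.16)] = 57.8 J/K.

ΔS = 57.8 J/K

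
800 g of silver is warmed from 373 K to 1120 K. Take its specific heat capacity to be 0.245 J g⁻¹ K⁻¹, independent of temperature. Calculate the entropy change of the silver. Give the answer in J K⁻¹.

ΔS = 216 J/K

ΔS = ∫dQ_rev/T = m c ln(T₂/T₁) = 800 × 0.245 × ln(1120/373) = 216 J/K.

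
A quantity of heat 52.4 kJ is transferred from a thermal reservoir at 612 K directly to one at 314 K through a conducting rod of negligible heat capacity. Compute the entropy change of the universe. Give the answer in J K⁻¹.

ΔS_total = 81.3 J/K

ΔS_hot = −Q/T_H = −52400/612 = -85.62 J/K and ΔS_cold = +Q/T_C = 52400/314 = 166.9 J/K.
ΔS_total = -85.62 + 166.9 = 81.3 J/K, positive as the second law requires.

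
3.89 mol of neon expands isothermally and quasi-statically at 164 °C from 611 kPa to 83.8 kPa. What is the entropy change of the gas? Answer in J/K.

For an isothermal ideal gas ΔS_gas = nR ln(P₁/P₂) = 3.89 × 8.314 × ln(611/83.8) = 64.3 J/K.

ΔS_gas = 64.3 J/K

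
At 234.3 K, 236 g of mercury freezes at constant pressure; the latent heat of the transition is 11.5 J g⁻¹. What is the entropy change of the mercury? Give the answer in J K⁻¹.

Heat released by the substance: Q = −mL = −236 × 11.5 = −2714 J.
At constant T, ΔS = Q_rev/T = −2714 / 234.3 = -11.6 J/K.

ΔS = -11.6 J/K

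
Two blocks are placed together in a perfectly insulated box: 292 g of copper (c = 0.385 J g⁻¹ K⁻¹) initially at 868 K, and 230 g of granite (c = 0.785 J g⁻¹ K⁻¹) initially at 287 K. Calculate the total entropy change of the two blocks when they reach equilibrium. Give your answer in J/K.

Energy balance: T_f = (m₁c₁T₁ + m₂c₂T₂)/(m₁c₁ + m₂c₂) = 509.94 K.
ΔS₁ = m₁c₁ ln(T_f/T₁) = 112.42 × ln(509.94/868) = -59.8 J/K.
ΔS₂ = m₂c₂ ln(T_f/T₂) = 180.55 × ln(509.94/287) = 103.8 J/K.
ΔS_total = -59.8 + 103.8 = 44 J/K.

ΔS_total = 44 J/K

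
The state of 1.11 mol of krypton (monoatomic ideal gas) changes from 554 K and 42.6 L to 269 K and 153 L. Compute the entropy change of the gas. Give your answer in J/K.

Entropy is a state function: ΔS = nC_V ln(T₂/T₁) + nR ln(V₂/V₁), with C_V = 3R/2 = 12.47 J mol⁻¹ K⁻¹ for a monoatomic ideal gas.
ΔS = 1.11 × [12.47 × ln(269/554) + 8.314 × ln(153/42.6)] = 1.8 J/K.

ΔS = 1.8 J/K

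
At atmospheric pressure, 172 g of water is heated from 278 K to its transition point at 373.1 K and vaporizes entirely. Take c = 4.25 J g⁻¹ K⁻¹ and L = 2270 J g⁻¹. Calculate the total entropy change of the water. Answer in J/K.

Warming step: ΔS₁ = m c ln(T_tr/T_i) = 172 × 4.25 × ln(373.1/278) = 215.1 J/K.
Phase change: ΔS₂ = +mL/T_tr = 172 × 2270 / 373.1 = 1046 J/K.
ΔS_total = (215.1) + (1046) = 1260 J/K.

ΔS = 1260 J/K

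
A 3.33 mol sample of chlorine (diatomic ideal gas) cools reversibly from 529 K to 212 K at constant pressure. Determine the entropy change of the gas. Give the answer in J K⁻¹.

At constant pressure, ΔS = nC_p ln(T₂/T₁) with C_p = 7R/2 = 29.1 J mol⁻¹ K⁻¹.
ΔS = 3.33 × 29.1 × ln(212/529) = -88.6 J/K.

ΔS = -88.6 J/K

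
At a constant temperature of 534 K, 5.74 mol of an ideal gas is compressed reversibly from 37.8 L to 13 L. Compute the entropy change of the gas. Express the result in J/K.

For an isothermal ideal gas ΔS_gas = nR ln(V₂/V₁) = 5.74 × 8.314 × ln(13/37.8) = -50.9 J/K.

ΔS_gas = -50.9 J/K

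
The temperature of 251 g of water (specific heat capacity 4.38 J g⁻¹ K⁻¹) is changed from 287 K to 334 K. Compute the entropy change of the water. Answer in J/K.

ΔS = 167 J/K

ΔS = ∫dQ_rev/T = m c ln(T₂/T₁) = 251 × 4.38 × ln(334/287) = 167 J/K.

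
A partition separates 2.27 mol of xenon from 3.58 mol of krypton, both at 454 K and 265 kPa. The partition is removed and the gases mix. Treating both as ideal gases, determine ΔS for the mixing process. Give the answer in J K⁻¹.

ΔS_mix = 32.5 J/K

Mole fractions: x_A = 2.27/5.85 = 0.388, x_B = 0.612.
ΔS_mix = −R(n_A ln x_A + n_B ln x_B) = −8.314 × (2.27 ln 0.388 + 3.58 ln 0.612) = 32.5 J/K.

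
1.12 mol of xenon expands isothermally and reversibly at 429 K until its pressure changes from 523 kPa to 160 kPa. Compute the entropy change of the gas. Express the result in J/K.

For an isothermal ideal gas ΔS_gas = nR ln(P₁/P₂) = 1.12 × 8.314 × ln(523/160) = 11 J/K.

ΔS_gas = 11 J/K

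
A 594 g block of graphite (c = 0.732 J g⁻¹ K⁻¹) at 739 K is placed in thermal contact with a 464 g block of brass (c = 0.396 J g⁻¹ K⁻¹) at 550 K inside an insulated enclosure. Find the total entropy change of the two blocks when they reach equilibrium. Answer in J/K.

Energy balance: T_f = (m₁c₁T₁ + m₂c₂T₂)/(m₁c₁ + m₂c₂) = 682.86 K.
ΔS₁ = m₁c₁ ln(T_f/T₁) = 434.808 × ln(682.86/739) = -34.36 J/K.
ΔS₂ = m₂c₂ ln(T_f/T₂) = 183.744 × ln(682.86/550) = 39.76 J/K.
ΔS_total = -34.36 + 39.76 = 5.4 J/K.

ΔS_total = 5.4 J/K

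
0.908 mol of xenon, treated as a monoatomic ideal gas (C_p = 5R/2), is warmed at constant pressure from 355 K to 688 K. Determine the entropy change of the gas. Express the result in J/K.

At constant pressure, ΔS = nC_p ln(T₂/T₁) with C_p = 5R/2 = 20.79 J mol⁻¹ K⁻¹.
ΔS = 0.908 × 20.79 × ln(688/355) = 12.5 J/K.

ΔS = 12.5 J/K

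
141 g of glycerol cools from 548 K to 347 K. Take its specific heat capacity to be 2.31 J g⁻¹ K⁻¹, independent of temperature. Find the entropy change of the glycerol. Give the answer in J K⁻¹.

ΔS = ∫dQ_rev/T = m c ln(T₂/T₁) = 141 × 2.31 × ln(347/548) = -149 J/K.

ΔS = -149 J/K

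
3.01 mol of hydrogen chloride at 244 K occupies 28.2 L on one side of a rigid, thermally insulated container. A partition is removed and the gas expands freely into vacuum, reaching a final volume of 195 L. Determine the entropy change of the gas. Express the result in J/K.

ΔS_gas = 48.4 J/K

No heat is exchanged and no work is done, so the ideal-gas temperature stays constant.
Entropy is a state function; using a reversible isothermal path, ΔS_gas = nR ln(V₂/V₁) = 3.01 × 8.314 × ln(195/28.2) = 48.4 J/K.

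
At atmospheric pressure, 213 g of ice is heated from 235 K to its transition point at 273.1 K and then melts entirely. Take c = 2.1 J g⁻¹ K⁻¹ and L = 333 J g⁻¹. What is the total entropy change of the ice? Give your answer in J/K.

Warming step: ΔS₁ = m c ln(T_tr/T_i) = 213 × 2.1 × ln(273.1/235) = 67.21 J/K.
Phase change: ΔS₂ = +mL/T_tr = 213 × 333 / 273.1 = 259.7 J/K.
ΔS_total = (67.21) + (259.7) = 327 J/K.

ΔS = 327 J/K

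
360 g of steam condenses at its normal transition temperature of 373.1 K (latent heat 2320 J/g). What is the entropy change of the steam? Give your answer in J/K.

Heat released by the substance: Q = −mL = −360 × 2320 = −835200 J.
At constant T, ΔS = Q_rev/T = −835200 / 373.1 = -2240 J/K.

ΔS = -2240 J/K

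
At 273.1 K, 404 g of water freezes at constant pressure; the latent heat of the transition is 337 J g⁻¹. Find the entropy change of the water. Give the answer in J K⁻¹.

ΔS = -499 J/K

Heat released by the substance: Q = −mL = −404 × 337 = −136148 J.
At constant T, ΔS = Q_rev/T = −136148 / 273.1 = -499 J/K.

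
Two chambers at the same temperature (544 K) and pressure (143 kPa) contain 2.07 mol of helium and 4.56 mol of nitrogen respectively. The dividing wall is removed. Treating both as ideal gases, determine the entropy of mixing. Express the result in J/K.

Mole fractions: x_A = 2.07/6.63 = 0.312, x_B = 0.688.
ΔS_mix = −R(n_A ln x_A + n_B ln x_B) = −8.314 × (2.07 ln 0.312 + 4.56 ln 0.688) = 34.2 J/K.

ΔS_mix = 34.2 J/K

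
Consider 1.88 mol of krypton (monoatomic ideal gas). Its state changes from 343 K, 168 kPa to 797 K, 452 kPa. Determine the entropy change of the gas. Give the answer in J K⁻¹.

ΔS = 17.5 J/K

ΔS = nC_p ln(T₂/T₁) − nR ln(P₂/P₁), with C_p = 5R/2 = 20.79 J mol⁻¹ K⁻¹ for a monoatomic ideal gas.
ΔS = 1.88 × [20.79 × ln(797/343) − 8.314 × ln(452/168)] = 17.5 J/K.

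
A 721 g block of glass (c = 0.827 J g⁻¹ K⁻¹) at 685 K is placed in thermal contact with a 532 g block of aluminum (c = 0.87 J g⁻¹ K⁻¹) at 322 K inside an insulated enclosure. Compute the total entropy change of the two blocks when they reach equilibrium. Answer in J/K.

Energy balance: T_f = (m₁c₁T₁ + m₂c₂T₂)/(m₁c₁ + m₂c₂) = 526.37 K.
ΔS₁ = m₁c₁ ln(T_f/T₁) = 596.267 × ln(526.37/685) = -157.1 J/K.
ΔS₂ = m₂c₂ ln(T_f/T₂) = 462.84 × ln(526.37/322) = 227.5 J/K.
ΔS_total = -157.1 + 227.5 = 70.4 J/K.

ΔS_total = 70.4 J/K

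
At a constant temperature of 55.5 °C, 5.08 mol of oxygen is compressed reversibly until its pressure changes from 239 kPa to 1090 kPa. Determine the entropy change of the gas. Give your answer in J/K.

For an isothermal ideal gas ΔS_gas = nR ln(P₁/P₂) = 5.08 × 8.314 × ln(239/1090) = -64.1 J/K.

ΔS_gas = -64.1 J/K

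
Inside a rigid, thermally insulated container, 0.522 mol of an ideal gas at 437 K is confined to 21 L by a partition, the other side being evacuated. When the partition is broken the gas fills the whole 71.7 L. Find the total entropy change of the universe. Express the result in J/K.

No heat is exchanged and no work is done, so the ideal-gas temperature stays constant.
Entropy is a state function; using a reversible isothermal path, ΔS_gas = nR ln(V₂/V₁) = 0.522 × 8.314 × ln(71.7/21) = 5.33 J/K.
The insulated surroundings exchange no heat, so ΔS_surr = 0 and ΔS_universe = ΔS_gas.

ΔS_universe = 5.33 J/K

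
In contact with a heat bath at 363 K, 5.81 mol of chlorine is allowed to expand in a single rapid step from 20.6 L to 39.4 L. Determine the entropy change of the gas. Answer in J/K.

Entropy is a state function, so ΔS_gas depends only on the end states.
For an isothermal ideal gas ΔS_gas = nR ln(V₂/V₁) = 5.81 × 8.314 × ln(39.4/20.6) = 31.3 J/K.

ΔS_gas = 31.3 J/K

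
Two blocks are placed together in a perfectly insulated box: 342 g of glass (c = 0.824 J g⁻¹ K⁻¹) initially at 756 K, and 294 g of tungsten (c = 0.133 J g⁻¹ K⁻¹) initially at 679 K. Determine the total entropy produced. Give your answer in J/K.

Energy balance: T_f = (m₁c₁T₁ + m₂c₂T₂)/(m₁c₁ + m₂c₂) = 746.62 K.
ΔS₁ = m₁c₁ ln(T_f/T₁) = 281.808 × ln(746.62/756) = -3.519 J/K.
ΔS₂ = m₂c₂ ln(T_f/T₂) = 39.102 × ln(746.62/679) = 3.712 J/K.
ΔS_total = -3.519 + 3.712 = 0.193 J/K.

ΔS_total = 0.193 J/K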